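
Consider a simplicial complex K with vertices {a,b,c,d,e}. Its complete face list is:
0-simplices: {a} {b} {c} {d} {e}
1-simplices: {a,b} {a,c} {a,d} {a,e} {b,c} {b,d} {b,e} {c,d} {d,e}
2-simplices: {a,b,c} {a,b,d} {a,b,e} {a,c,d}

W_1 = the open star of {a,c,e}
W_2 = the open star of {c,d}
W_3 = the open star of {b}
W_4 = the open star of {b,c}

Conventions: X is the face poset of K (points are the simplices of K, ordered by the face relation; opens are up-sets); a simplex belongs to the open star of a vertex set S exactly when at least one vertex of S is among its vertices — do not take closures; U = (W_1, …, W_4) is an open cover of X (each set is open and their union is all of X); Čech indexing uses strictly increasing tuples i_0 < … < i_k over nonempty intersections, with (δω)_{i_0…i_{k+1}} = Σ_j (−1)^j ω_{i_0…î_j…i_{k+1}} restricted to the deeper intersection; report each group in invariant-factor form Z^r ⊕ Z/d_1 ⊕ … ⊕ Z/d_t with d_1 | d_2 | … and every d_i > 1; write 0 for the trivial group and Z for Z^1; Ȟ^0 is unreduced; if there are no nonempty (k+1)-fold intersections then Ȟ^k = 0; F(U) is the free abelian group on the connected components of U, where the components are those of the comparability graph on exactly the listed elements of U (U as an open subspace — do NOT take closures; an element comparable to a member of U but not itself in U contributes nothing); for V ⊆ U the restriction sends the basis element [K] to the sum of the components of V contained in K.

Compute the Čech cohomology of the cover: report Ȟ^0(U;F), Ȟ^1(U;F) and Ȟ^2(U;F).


Ȟ^0(U;F) ≅ Z, Ȟ^1(U;F) ≅ Z, Ȟ^2(U;F) ≅ 0

nonempty overlaps:
  W1={{a},{c},{e},{a,b},{a,c},{a,d},{a,e},{b,c},{b,e},{c,d},{d,e},{a,b,c},{a,b,d},{a,b,e},{a,c,d}} W2={{c},{d},{a,c},{a,d},{b,c},{b,d},{c,d},{d,e},{a,b,c},{a,b,d},{a,c,d}} W3={{b},{a,b},{b,c},{b,d},{b,e},{a,b,c},{a,b,d},{a,b,e}} W4={{b},{c},{a,b},{a,c},{b,c},{b,d},{b,e},{c,d},{a,b,c},{a,b,d},{a,b,e},{a,c,d}}
  W12={{c},{a,c},{a,d},{b,c},{c,d},{d,e},{a,b,c},{a,b,d},{a,c,d}} W13={{a,b},{b,c},{b,e},{a,b,c},{a,b,d},{a,b,e}} W14={{c},{a,b},{a,c},{b,c},{b,e},{c,d},{a,b,c},{a,b,d},{a,b,e},{a,c,d}} W23={{b,c},{b,d},{a,b,c},{a,b,d}} W24={{c},{a,c},{b,c},{b,d},{c,d},{a,b,c},{a,b,d},{a,c,d}} W34={{b},{a,b},{b,c},{b,d},{b,e},{a,b,c},{a,b,d},{a,b,e}}
  W123={{b,c},{a,b,c},{a,b,d}} W124={{c},{a,c},{b,c},{c,d},{a,b,c},{a,b,d},{a,c,d}} W134={{a,b},{b,c},{b,e},{a,b,c},{a,b,d},{a,b,e}} W234={{b,c},{b,d},{a,b,c},{a,b,d}}
  W1234={{b,c},{a,b,c},{a,b,d}}
components per intersection:
  W1: {{a},{c},{e},{a,b},{a,c},{a,d},{a,e},{b,c},{b,e},{c,d},{d,e},{a,b,c},{a,b,d},{a,b,e},{a,c,d}}
  W2: {{c},{d},{a,c},{a,d},{b,c},{b,d},{c,d},{d,e},{a,b,c},{a,b,d},{a,c,d}}
  W3: {{b},{a,b},{b,c},{b,d},{b,e},{a,b,c},{a,b,d},{a,b,e}}
  W4: {{b},{c},{a,b},{a,c},{b,c},{b,d},{b,e},{c,d},{a,b,c},{a,b,d},{a,b,e},{a,c,d}}
  W12: {{c},{a,c},{a,d},{b,c},{c,d},{a,b,c},{a,b,d},{a,c,d}} {{d,e}}
  W13: {{a,b},{b,c},{b,e},{a,b,c},{a,b,d},{a,b,e}}
  W14: {{c},{a,b},{a,c},{b,c},{b,e},{c,d},{a,b,c},{a,b,d},{a,b,e},{a,c,d}}
  W23: {{b,c},{a,b,c}} {{b,d},{a,b,d}}
  W24: {{c},{a,c},{b,c},{c,d},{a,b,c},{a,c,d}} {{b,d},{a,b,d}}
  W34: {{b},{a,b},{b,c},{b,d},{b,e},{a,b,c},{a,b,d},{a,b,e}}
  W123: {{b,c},{a,b,c}} {{a,b,d}}
  W124: {{c},{a,c},{b,c},{c,d},{a,b,c},{a,c,d}} {{a,b,d}}
  W134: {{a,b},{b,c},{b,e},{a,b,c},{a,b,d},{a,b,e}}
  W234: {{b,c},{a,b,c}} {{b,d},{a,b,d}}
  W1234: {{b,c},{a,b,c}} {{a,b,d}}
C dims 4,9,7,2; δ0: rk 3, SNF 1^3; δ1: rk 5, SNF 1^5; δ2: rk 2, SNF 1^2
degree 0: 4−3−0 = 1 → Ȟ^0 ≅ Z
degree 1: 9−5−3 = 1 → Ȟ^1 ≅ Z
degree 2: 7−2−5 = 0 → Ȟ^2 ≅ 0


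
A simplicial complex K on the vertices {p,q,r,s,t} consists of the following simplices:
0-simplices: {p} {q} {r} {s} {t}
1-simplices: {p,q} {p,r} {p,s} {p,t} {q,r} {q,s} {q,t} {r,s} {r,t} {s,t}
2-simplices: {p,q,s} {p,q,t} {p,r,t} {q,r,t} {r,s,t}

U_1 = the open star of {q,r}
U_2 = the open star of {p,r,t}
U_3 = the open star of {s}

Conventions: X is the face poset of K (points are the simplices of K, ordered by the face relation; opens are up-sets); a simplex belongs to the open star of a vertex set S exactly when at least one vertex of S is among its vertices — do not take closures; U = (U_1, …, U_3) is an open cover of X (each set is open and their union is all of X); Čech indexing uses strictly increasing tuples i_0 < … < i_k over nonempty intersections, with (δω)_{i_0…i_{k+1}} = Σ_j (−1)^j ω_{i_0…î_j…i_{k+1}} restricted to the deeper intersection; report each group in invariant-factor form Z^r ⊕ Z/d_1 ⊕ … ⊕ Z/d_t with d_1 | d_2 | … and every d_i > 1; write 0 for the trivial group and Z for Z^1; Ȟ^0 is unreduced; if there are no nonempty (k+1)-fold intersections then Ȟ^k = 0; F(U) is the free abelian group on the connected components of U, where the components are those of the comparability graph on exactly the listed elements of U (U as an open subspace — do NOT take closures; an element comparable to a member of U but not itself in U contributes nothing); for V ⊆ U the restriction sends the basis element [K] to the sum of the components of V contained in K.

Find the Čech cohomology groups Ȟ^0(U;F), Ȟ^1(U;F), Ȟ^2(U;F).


Ȟ^0 = Z; Ȟ^1 = Z; Ȟ^2 = 0

intersection data:
  U1={{q},{r},{p,q},{p,r},{q,r},{q,s},{q,t},{r,s},{r,t},{p,q,s},{p,q,t},{p,r,t},{q,r,t},{r,s,t}} U2={{p},{r},{t},{p,q},{p,r},{p,s},{p,t},{q,r},{q,t},{r,s},{r,t},{s,t},{p,q,s},{p,q,t},{p,r,t},{q,r,t},{r,s,t}} U3={{s},{p,s},{q,s},{r,s},{s,t},{p,q,s},{r,s,t}}
  U12={{r},{p,q},{p,r},{q,r},{q,t},{r,s},{r,t},{p,q,s},{p,q,t},{p,r,t},{q,r,t},{r,s,t}} U13={{q,s},{r,s},{p,q,s},{r,s,t}} U23={{p,s},{r,s},{s,t},{p,q,s},{r,s,t}}
  U123={{r,s},{p,q,s},{r,s,t}}
components per intersection:
  U1: {{q},{r},{p,q},{p,r},{q,r},{q,s},{q,t},{r,s},{r,t},{p,q,s},{p,q,t},{p,r,t},{q,r,t},{r,s,t}}
  U2: {{p},{r},{t},{p,q},{p,r},{p,s},{p,t},{q,r},{q,t},{r,s},{r,t},{s,t},{p,q,s},{p,q,t},{p,r,t},{q,r,t},{r,s,t}}
  U3: {{s},{p,s},{q,s},{r,s},{s,t},{p,q,s},{r,s,t}}
  U12: {{r},{p,q},{p,r},{q,r},{q,t},{r,s},{r,t},{p,q,s},{p,q,t},{p,r,t},{q,r,t},{r,s,t}}
  U13: {{q,s},{p,q,s}} {{r,s},{r,s,t}}
  U23: {{p,s},{p,q,s}} {{r,s},{s,t},{r,s,t}}
  U123: {{r,s},{r,s,t}} {{p,q,s}}
C dims 3,5,2; δ0: rk 2, SNF 1^2; δ1: rk 2, SNF 1^2
Ȟ^0 = (3 − 2) − 0 = 1, so Ȟ^0 ≅ Z
Ȟ^1 = (5 − 2) − 2 = 1, so Ȟ^1 ≅ Z
Ȟ^2 = (2 − 0) − 2 = 0, so Ȟ^2 ≅ 0


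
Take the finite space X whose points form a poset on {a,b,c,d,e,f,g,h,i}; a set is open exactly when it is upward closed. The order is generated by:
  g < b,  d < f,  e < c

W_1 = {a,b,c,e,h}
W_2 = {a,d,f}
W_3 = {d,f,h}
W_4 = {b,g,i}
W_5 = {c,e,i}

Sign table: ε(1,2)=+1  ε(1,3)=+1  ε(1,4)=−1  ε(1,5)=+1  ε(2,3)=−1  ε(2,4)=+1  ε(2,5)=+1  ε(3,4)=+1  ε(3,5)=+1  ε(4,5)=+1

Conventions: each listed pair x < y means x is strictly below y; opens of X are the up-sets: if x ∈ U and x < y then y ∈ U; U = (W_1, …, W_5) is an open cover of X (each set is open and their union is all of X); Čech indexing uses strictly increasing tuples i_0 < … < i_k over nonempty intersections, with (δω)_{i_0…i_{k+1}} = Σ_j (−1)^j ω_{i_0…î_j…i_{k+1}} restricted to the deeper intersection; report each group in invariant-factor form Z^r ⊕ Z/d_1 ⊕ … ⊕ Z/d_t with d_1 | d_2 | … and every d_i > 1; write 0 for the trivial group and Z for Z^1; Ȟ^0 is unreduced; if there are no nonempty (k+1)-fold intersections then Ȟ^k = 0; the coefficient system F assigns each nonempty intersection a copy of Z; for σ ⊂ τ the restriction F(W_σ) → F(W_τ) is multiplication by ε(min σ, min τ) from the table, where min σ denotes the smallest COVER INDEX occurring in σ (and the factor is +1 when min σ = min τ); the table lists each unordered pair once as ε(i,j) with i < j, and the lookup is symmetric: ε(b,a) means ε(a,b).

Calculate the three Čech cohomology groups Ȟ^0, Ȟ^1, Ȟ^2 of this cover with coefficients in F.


Ȟ^0 = 0, Ȟ^1 = Z ⊕ Z/2, Ȟ^2 = 0

intersection data:
  W12={a} W13={h} W14={b} W15={c,e} W23={d,f} W45={i}
C dims 5,6; δ0: rk 5, SNF 1^4·2
Ȟ^0 = (5 − 5) − 0 = 0, so Ȟ^0 ≅ 0
Ȟ^1 = (6 − 0) − 5 = 1 plus torsion [2], so Ȟ^1 ≅ Z ⊕ Z/2
Ȟ^2 = (0 − 0) − 0 = 0, so Ȟ^2 ≅ 0


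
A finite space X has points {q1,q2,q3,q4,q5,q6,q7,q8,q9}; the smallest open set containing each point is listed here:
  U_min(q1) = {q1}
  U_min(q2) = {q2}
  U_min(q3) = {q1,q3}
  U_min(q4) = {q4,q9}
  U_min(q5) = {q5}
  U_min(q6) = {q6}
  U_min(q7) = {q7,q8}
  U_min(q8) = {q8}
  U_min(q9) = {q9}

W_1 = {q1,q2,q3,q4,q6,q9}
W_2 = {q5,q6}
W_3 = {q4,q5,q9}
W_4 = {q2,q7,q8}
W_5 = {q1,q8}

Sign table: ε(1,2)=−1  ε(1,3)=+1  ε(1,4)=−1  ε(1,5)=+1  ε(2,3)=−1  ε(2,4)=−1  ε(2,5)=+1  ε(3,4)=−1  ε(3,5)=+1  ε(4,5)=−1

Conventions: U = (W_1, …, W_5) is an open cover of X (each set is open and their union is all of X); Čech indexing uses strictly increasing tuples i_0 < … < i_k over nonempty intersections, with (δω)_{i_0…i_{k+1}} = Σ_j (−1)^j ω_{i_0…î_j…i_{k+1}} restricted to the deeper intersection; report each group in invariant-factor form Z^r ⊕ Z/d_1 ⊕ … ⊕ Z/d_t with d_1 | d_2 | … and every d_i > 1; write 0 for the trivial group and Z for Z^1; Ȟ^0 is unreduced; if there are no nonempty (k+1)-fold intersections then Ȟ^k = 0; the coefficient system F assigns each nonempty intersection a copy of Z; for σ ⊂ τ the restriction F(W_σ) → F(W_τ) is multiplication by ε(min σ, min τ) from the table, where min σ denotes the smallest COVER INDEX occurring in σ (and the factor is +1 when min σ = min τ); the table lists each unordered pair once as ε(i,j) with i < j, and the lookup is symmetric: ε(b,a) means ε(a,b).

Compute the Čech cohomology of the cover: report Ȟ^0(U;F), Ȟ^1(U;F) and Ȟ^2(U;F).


nerve of the cover:
  W12={q6} W13={q4,q9} W14={q2} W15={q1} W23={q5} W45={q8}
C dims 5,6; δ0: rk 4, SNF 1^4
Ȟ^0 = (5 − 4) − 0 = 1, so Ȟ^0 ≅ Z
Ȟ^1 = (6 − 0) − 4 = 2, so Ȟ^1 ≅ Z^2
Ȟ^2 = (0 − 0) − 0 = 0, so Ȟ^2 ≅ 0

Ȟ^0(U;F) ≅ Z,  Ȟ^1(U;F) ≅ Z^2,  Ȟ^2(U;F) ≅ 0


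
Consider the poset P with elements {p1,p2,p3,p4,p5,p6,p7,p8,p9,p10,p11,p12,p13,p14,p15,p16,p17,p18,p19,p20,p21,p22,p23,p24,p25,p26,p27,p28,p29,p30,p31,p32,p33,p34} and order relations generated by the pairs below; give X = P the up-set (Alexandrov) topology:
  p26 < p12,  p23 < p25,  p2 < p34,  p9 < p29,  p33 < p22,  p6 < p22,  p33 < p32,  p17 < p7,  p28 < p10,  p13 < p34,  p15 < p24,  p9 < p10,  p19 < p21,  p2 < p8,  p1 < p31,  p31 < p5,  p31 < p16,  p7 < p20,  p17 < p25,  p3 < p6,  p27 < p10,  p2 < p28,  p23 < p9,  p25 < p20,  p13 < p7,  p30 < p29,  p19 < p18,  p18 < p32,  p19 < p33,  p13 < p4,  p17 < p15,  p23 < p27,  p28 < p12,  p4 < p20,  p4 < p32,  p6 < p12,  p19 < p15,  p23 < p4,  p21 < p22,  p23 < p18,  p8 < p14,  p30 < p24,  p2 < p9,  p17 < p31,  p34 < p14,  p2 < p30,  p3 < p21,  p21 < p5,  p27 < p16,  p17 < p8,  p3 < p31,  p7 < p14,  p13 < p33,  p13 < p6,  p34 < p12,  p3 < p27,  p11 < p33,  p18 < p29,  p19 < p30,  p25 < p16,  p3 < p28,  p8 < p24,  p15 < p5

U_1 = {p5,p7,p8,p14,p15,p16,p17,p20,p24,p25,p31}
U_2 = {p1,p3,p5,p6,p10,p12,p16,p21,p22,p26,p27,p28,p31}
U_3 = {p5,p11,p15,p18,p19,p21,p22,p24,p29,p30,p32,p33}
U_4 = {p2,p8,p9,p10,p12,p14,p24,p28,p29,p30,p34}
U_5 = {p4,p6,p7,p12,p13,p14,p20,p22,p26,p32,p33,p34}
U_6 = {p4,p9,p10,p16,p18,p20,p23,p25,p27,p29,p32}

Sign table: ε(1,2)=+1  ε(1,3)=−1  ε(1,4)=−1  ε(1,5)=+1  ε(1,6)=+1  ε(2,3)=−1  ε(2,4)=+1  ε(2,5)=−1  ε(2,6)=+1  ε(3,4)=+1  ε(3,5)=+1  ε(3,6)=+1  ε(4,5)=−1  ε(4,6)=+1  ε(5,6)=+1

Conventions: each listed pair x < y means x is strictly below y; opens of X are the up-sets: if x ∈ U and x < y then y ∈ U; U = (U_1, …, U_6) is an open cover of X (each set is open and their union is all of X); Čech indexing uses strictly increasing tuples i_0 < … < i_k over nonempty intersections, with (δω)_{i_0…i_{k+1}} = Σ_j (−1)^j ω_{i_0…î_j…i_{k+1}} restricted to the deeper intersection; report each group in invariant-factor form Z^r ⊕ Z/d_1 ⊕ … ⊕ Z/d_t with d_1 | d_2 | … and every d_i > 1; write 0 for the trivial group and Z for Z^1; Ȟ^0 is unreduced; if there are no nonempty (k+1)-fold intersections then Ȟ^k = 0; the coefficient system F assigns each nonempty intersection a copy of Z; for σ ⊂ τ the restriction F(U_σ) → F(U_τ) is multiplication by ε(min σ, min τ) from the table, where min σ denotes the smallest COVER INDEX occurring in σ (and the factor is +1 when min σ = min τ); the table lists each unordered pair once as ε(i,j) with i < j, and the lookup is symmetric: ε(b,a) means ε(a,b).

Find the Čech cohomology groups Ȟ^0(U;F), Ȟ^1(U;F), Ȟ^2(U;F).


Ȟ^0 = 0, Ȟ^1 = Z/2, Ȟ^2 = Z

nerve simplices:
  U12={p5,p16,p31} U13={p5,p15,p24} U14={p8,p14,p24} U15={p7,p14,p20} U16={p16,p20,p25} U23={p5,p21,p22} U24={p10,p12,p28} U25={p6,p12,p22,p26} U26={p10,p16,p27} U34={p24,p29,p30} U35={p22,p32,p33} U36={p18,p29,p32} U45={p12,p14,p34} U46={p9,p10,p29} U56={p4,p20,p32}
  U123={p5} U126={p16} U134={p24} U145={p14} U156={p20} U235={p22} U245={p12} U246={p10} U346={p29} U356={p32}
C dims 6,15,10; δ0: rk 6, SNF 1^5·2; δ1: rk 9, SNF 1^9
degree 0: 6−6−0 = 0 → Ȟ^0 ≅ 0
degree 1: 15−9−6 = 0 plus torsion [2] → Ȟ^1 ≅ Z/2
degree 2: 10−0−9 = 1 → Ȟ^2 ≅ Z


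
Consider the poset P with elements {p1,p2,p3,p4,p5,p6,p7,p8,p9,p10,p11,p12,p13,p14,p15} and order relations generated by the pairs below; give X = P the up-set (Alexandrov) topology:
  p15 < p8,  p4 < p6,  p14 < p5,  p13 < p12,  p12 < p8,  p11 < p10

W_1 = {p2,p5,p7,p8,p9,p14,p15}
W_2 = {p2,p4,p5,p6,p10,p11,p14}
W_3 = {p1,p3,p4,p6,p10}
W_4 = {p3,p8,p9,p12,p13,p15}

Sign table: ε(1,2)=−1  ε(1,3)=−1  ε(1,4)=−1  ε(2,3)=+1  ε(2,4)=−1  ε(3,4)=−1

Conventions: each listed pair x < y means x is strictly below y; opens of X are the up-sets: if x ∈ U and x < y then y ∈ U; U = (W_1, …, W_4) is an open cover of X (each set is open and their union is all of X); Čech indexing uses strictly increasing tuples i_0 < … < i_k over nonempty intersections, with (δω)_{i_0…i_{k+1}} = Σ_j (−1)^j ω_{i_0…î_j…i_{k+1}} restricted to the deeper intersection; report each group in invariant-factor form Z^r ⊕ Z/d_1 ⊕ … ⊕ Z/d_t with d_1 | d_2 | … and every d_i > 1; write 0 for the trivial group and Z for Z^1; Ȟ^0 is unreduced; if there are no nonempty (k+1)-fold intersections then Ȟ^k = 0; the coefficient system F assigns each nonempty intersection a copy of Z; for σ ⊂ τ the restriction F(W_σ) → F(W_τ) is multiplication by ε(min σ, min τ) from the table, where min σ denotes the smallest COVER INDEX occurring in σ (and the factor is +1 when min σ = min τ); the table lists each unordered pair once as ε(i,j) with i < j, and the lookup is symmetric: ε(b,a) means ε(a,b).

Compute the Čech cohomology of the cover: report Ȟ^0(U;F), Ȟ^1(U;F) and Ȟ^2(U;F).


Ȟ^0 ≅ 0,  Ȟ^1 ≅ Z/2,  Ȟ^2 ≅ 0

nonempty intersections:
  W12={p2,p5,p14} W14={p8,p9,p15} W23={p4,p6,p10} W34={p3}
C dims 4,4; δ0: rk 4, SNF 1^3·2
Ȟ^0: (4−4)−0=0 ⇒ 0
Ȟ^1: (4−0)−4=0 plus torsion [2] ⇒ Z/2
Ȟ^2: (0−0)−0=0 ⇒ 0


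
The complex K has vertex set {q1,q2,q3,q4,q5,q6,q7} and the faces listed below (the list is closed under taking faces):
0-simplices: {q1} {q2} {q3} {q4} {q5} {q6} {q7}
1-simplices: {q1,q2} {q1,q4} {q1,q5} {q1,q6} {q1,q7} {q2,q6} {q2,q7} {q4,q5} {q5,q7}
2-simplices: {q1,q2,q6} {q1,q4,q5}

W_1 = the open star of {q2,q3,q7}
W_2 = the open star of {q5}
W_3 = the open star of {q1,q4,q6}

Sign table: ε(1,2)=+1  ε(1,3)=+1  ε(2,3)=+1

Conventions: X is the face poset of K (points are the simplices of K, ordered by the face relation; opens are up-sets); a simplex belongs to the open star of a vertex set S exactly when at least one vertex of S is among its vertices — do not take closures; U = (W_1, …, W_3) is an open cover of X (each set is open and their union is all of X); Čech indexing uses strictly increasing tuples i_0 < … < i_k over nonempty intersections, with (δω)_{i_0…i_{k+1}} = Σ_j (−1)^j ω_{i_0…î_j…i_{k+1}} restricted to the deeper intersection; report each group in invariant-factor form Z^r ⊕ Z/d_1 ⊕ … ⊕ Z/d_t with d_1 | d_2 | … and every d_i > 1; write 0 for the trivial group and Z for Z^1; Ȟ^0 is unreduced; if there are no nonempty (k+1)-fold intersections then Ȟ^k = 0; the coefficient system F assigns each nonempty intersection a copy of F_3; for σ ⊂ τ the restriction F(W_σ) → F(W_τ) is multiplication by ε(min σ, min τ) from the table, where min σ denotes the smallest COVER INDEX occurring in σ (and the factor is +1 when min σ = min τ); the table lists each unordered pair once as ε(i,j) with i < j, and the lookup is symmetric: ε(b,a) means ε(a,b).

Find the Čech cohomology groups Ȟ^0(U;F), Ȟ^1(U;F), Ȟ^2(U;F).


Ȟ^0 = Z/3,  Ȟ^1 = Z/3,  Ȟ^2 = 0

nonempty intersections:
  W1={{q2},{q3},{q7},{q1,q2},{q1,q7},{q2,q6},{q2,q7},{q5,q7},{q1,q2,q6}} W2={{q5},{q1,q5},{q4,q5},{q5,q7},{q1,q4,q5}} W3={{q1},{q4},{q6},{q1,q2},{q1,q4},{q1,q5},{q1,q6},{q1,q7},{q2,q6},{q4,q5},{q1,q2,q6},{q1,q4,q5}}
  W12={{q5,q7}} W13={{q1,q2},{q1,q7},{q2,q6},{q1,q2,q6}} W23={{q1,q5},{q4,q5},{q1,q4,q5}}
C dims 3,3; δ0: rk_F3 2
Ȟ^0: (3−2)−0=1 ⇒ Z/3
Ȟ^1: (3−0)−2=1 ⇒ Z/3
Ȟ^2: (0−0)−0=0 ⇒ 0


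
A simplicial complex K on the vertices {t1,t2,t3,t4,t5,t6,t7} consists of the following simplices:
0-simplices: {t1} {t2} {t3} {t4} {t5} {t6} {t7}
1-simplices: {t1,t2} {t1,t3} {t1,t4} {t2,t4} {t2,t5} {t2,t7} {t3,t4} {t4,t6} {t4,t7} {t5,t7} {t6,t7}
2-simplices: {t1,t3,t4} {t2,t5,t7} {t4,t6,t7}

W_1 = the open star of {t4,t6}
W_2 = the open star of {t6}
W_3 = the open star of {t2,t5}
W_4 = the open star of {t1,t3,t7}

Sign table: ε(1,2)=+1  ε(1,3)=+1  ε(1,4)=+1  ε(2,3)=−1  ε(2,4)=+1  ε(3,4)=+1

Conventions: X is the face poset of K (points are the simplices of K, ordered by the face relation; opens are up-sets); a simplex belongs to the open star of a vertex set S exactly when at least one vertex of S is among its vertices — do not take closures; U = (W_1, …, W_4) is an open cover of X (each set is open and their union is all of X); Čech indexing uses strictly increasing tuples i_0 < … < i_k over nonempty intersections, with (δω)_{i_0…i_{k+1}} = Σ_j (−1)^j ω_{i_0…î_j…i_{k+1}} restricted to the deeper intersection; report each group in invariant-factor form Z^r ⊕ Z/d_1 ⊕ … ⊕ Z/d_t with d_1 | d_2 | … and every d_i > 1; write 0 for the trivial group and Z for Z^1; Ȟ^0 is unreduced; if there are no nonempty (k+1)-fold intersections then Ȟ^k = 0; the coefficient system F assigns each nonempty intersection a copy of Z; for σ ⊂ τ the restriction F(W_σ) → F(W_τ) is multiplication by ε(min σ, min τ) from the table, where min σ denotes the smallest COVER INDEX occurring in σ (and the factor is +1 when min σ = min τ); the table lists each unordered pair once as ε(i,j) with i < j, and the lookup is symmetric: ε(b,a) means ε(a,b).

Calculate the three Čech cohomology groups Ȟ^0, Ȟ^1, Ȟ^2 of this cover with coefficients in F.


Ȟ^0 = Z, Ȟ^1 = Z and Ȟ^2 = 0

nonempty overlaps:
  W1={{t4},{t6},{t1,t4},{t2,t4},{t3,t4},{t4,t6},{t4,t7},{t6,t7},{t1,t3,t4},{t4,t6,t7}} W2={{t6},{t4,t6},{t6,t7},{t4,t6,t7}} W3={{t2},{t5},{t1,t2},{t2,t4},{t2,t5},{t2,t7},{t5,t7},{t2,t5,t7}} W4={{t1},{t3},{t7},{t1,t2},{t1,t3},{t1,t4},{t2,t7},{t3,t4},{t4,t7},{t5,t7},{t6,t7},{t1,t3,t4},{t2,t5,t7},{t4,t6,t7}}
  W12={{t6},{t4,t6},{t6,t7},{t4,t6,t7}} W13={{t2,t4}} W14={{t1,t4},{t3,t4},{t4,t7},{t6,t7},{t1,t3,t4},{t4,t6,t7}} W24={{t6,t7},{t4,t6,t7}} W34={{t1,t2},{t2,t7},{t5,t7},{t2,t5,t7}}
  W124={{t6,t7},{t4,t6,t7}}
C dims 4,5,1; δ0: rk 3, SNF 1^3; δ1: rk 1, SNF 1^1
degree 0: 4−3−0 = 1 → Ȟ^0 ≅ Z
degree 1: 5−1−3 = 1 → Ȟ^1 ≅ Z
degree 2: 1−0−1 = 0 → Ȟ^2 ≅ 0


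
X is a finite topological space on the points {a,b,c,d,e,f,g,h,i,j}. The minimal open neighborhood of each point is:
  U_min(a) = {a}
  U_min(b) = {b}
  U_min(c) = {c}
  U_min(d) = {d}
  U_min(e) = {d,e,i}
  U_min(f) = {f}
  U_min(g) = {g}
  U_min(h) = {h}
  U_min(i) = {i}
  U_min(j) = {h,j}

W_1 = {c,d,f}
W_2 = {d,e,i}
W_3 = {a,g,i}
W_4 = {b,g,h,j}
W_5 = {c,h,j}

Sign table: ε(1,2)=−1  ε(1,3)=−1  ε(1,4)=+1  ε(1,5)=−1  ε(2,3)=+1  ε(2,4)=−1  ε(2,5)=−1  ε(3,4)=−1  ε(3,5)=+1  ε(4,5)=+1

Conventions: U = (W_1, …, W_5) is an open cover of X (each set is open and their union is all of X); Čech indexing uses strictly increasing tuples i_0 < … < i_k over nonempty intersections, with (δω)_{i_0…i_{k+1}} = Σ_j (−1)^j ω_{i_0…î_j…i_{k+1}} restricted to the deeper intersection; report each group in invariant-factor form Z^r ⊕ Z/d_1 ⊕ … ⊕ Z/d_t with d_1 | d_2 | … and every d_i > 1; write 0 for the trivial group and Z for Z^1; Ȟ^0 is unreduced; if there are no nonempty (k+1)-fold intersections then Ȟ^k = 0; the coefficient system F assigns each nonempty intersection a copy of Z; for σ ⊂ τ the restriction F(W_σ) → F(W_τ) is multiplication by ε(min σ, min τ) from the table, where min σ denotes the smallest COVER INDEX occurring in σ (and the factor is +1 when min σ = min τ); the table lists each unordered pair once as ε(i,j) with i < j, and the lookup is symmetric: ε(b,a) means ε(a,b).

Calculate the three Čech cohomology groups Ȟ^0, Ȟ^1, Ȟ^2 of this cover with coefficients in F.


nerve simplices:
  W12={d} W15={c} W23={i} W34={g} W45={h,j}
C dims 5,5; δ0: rk 5, SNF 1^4·2
degree 0: 5−5−0 = 0 → Ȟ^0 ≅ 0
degree 1: 5−0−5 = 0 plus torsion [2] → Ȟ^1 ≅ Z/2
degree 2: 0−0−0 = 0 → Ȟ^2 ≅ 0

Ȟ^0 ≅ 0; Ȟ^1 ≅ Z/2; Ȟ^2 ≅ 0


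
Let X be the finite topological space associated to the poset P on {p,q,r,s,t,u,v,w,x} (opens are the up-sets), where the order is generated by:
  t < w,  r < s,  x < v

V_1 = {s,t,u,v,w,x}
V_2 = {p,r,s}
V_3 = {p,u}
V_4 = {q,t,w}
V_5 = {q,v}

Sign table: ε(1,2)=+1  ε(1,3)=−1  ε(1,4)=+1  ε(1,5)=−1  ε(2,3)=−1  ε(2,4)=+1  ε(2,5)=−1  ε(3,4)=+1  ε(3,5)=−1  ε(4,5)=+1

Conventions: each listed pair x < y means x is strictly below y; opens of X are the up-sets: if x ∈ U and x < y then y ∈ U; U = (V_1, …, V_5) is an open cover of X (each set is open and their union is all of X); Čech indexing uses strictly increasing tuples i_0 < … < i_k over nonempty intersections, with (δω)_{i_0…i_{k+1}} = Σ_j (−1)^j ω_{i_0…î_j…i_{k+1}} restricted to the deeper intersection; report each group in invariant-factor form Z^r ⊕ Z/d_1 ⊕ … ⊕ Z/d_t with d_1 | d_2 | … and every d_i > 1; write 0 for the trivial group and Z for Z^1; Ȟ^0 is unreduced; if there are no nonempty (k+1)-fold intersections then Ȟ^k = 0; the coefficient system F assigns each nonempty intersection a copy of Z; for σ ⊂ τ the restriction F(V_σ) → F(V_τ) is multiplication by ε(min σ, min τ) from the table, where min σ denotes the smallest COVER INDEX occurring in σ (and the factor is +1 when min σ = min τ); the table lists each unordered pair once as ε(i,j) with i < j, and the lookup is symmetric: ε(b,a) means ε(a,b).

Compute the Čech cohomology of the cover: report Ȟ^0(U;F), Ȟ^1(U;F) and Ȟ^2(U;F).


nerve of the cover:
  V12={s} V13={u} V14={t,w} V15={v} V23={p} V45={q}
C dims 5,6; δ0: rk 5, SNF 1^4·2
Ȟ^0 = (5 − 5) − 0 = 0, so Ȟ^0 ≅ 0
Ȟ^1 = (6 − 0) − 5 = 1 plus torsion [2], so Ȟ^1 ≅ Z ⊕ Z/2
Ȟ^2 = (0 − 0) − 0 = 0, so Ȟ^2 ≅ 0

Ȟ^0(U;F) ≅ 0, Ȟ^1(U;F) ≅ Z ⊕ Z/2 and Ȟ^2(U;F) ≅ 0


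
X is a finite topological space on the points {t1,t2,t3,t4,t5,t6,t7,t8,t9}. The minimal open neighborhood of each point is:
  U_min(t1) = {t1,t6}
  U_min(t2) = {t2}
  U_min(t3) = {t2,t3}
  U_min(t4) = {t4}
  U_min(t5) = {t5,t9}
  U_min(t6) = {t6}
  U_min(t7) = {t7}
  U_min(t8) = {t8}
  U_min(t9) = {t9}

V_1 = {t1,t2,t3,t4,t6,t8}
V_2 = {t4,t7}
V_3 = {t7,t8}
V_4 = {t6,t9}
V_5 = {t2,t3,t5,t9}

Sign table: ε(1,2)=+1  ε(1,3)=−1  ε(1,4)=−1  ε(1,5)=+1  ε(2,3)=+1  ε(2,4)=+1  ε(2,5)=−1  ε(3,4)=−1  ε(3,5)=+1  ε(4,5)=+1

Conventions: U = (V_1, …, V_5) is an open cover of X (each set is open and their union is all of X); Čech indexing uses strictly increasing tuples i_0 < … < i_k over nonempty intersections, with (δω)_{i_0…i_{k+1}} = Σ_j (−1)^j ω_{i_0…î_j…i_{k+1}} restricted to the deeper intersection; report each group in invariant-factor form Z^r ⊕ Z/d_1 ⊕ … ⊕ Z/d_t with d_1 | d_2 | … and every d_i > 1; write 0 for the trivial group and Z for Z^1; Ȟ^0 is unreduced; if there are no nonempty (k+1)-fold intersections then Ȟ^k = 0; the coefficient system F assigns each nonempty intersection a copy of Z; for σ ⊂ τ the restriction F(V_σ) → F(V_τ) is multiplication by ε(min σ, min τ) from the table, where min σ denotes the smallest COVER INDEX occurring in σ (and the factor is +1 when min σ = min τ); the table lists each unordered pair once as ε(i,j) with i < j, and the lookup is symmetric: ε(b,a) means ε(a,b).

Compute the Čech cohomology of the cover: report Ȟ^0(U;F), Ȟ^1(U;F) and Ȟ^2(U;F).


Ȟ^0 ≅ 0; Ȟ^1 ≅ Z ⊕ Z/2; Ȟ^2 ≅ 0

intersection data:
  V12={t4} V13={t8} V14={t6} V15={t2,t3} V23={t7} V45={t9}
C dims 5,6; δ0: rk 5, SNF 1^4·2
Ȟ^0 = (5 − 5) − 0 = 0, so Ȟ^0 ≅ 0
Ȟ^1 = (6 − 0) − 5 = 1 plus torsion [2], so Ȟ^1 ≅ Z ⊕ Z/2
Ȟ^2 = (0 − 0) − 0 = 0, so Ȟ^2 ≅ 0


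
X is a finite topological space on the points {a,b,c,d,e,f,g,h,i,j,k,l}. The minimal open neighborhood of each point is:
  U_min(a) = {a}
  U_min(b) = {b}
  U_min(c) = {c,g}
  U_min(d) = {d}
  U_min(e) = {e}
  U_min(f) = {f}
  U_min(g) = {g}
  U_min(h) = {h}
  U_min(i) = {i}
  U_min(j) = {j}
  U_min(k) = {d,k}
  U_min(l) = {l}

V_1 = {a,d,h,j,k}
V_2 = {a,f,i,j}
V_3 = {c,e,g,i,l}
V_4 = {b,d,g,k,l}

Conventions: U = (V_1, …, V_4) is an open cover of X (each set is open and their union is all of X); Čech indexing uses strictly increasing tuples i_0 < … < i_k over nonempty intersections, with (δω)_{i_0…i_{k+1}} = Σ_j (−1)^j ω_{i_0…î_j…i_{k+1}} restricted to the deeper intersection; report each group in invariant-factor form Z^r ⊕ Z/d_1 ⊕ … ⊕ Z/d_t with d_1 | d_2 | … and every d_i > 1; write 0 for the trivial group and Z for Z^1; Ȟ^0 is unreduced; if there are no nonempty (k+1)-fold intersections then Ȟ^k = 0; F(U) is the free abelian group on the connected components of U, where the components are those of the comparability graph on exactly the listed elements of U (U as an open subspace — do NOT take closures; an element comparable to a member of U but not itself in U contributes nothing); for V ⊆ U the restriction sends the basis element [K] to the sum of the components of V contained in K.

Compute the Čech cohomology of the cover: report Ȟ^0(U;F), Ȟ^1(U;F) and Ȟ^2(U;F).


Ȟ^0(U;F) ≅ Z^10; Ȟ^1(U;F) ≅ 0; Ȟ^2(U;F) ≅ 0

nonempty intersections:
  V12={a,j} V14={d,k} V23={i} V34={g,l}
components per intersection:
  V1: {a} {d,k} {h} {j}
  V2: {a} {f} {i} {j}
  V3: {c,g} {e} {i} {l}
  V4: {b} {d,k} {g} {l}
  V12: {a} {j}
  V14: {d,k}
  V23: {i}
  V34: {g} {l}
C dims 16,6; δ0: rk 6, SNF 1^6
Ȟ^0: (16−6)−0=10 ⇒ Z^10
Ȟ^1: (6−0)−6=0 ⇒ 0
Ȟ^2: (0−0)−0=0 ⇒ 0


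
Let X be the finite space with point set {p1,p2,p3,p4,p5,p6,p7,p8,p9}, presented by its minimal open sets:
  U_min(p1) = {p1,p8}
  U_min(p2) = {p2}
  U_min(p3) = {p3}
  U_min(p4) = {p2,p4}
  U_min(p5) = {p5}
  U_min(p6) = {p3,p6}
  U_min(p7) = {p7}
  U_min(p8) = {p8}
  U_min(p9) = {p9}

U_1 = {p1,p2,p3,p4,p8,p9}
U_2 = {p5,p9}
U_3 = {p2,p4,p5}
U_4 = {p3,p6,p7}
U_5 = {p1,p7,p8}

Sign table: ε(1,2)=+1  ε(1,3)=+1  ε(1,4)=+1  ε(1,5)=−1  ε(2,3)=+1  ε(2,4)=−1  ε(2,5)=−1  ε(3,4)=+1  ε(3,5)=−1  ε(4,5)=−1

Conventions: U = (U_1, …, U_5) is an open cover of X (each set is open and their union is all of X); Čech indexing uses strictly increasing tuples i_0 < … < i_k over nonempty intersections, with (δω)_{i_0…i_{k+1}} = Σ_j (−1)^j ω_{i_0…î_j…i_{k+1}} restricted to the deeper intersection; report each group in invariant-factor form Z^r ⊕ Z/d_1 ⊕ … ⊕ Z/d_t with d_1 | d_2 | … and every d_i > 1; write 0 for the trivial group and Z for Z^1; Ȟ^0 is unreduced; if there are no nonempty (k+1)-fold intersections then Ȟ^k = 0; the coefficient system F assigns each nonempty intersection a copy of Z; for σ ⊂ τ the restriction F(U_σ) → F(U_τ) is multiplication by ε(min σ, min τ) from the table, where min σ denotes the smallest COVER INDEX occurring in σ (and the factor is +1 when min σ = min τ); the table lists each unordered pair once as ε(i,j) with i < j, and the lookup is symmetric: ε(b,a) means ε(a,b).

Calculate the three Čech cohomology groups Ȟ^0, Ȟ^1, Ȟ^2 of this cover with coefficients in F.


nonempty overlaps:
  U12={p9} U13={p2,p4} U14={p3} U15={p1,p8} U23={p5} U45={p7}
C dims 5,6; δ0: rk 4, SNF 1^4
degree 0: 5−4−0 = 1 → Ȟ^0 ≅ Z
degree 1: 6−0−4 = 2 → Ȟ^1 ≅ Z^2
degree 2: 0−0−0 = 0 → Ȟ^2 ≅ 0

Ȟ^0 = Z,  Ȟ^1 = Z^2,  Ȟ^2 = 0


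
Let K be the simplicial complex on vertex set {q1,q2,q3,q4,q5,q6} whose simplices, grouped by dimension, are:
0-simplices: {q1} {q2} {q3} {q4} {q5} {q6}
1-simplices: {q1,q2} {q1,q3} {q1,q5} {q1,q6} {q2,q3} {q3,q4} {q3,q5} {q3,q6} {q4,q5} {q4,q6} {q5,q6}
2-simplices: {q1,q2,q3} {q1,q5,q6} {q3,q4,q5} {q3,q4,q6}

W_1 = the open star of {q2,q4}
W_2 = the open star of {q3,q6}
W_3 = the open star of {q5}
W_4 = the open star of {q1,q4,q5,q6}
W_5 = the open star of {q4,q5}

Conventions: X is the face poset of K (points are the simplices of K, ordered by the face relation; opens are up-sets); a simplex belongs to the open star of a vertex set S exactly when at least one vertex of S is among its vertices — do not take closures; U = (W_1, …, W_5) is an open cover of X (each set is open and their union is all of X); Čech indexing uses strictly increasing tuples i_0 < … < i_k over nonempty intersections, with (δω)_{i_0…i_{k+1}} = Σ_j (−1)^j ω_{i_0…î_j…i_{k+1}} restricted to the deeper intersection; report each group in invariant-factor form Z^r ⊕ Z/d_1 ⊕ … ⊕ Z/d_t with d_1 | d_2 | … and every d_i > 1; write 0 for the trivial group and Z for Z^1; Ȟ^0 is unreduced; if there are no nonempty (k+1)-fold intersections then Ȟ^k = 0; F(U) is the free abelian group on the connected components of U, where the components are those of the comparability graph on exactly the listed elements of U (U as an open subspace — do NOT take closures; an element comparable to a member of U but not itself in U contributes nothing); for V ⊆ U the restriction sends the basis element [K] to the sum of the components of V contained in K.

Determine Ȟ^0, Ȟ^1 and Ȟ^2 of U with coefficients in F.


nonempty intersections:
  W1={{q2},{q4},{q1,q2},{q2,q3},{q3,q4},{q4,q5},{q4,q6},{q1,q2,q3},{q3,q4,q5},{q3,q4,q6}} W2={{q3},{q6},{q1,q3},{q1,q6},{q2,q3},{q3,q4},{q3,q5},{q3,q6},{q4,q6},{q5,q6},{q1,q2,q3},{q1,q5,q6},{q3,q4,q5},{q3,q4,q6}} W3={{q5},{q1,q5},{q3,q5},{q4,q5},{q5,q6},{q1,q5,q6},{q3,q4,q5}} W4={{q1},{q4},{q5},{q6},{q1,q2},{q1,q3},{q1,q5},{q1,q6},{q3,q4},{q3,q5},{q3,q6},{q4,q5},{q4,q6},{q5,q6},{q1,q2,q3},{q1,q5,q6},{q3,q4,q5},{q3,q4,q6}} W5={{q4},{q5},{q1,q5},{q3,q4},{q3,q5},{q4,q5},{q4,q6},{q5,q6},{q1,q5,q6},{q3,q4,q5},{q3,q4,q6}}
  W12={{q2,q3},{q3,q4},{q4,q6},{q1,q2,q3},{q3,q4,q5},{q3,q4,q6}} W13={{q4,q5},{q3,q4,q5}} W14={{q4},{q1,q2},{q3,q4},{q4,q5},{q4,q6},{q1,q2,q3},{q3,q4,q5},{q3,q4,q6}} W15={{q4},{q3,q4},{q4,q5},{q4,q6},{q3,q4,q5},{q3,q4,q6}} W23={{q3,q5},{q5,q6},{q1,q5,q6},{q3,q4,q5}} W24={{q6},{q1,q3},{q1,q6},{q3,q4},{q3,q5},{q3,q6},{q4,q6},{q5,q6},{q1,q2,q3},{q1,q5,q6},{q3,q4,q5},{q3,q4,q6}} W25={{q3,q4},{q3,q5},{q4,q6},{q5,q6},{q1,q5,q6},{q3,q4,q5},{q3,q4,q6}} W34={{q5},{q1,q5},{q3,q5},{q4,q5},{q5,q6},{q1,q5,q6},{q3,q4,q5}} W35={{q5},{q1,q5},{q3,q5},{q4,q5},{q5,q6},{q1,q5,q6},{q3,q4,q5}} W45={{q4},{q5},{q1,q5},{q3,q4},{q3,q5},{q4,q5},{q4,q6},{q5,q6},{q1,q5,q6},{q3,q4,q5},{q3,q4,q6}}
  W123={{q3,q4,q5}} W124={{q3,q4},{q4,q6},{q1,q2,q3},{q3,q4,q5},{q3,q4,q6}} W125={{q3,q4},{q4,q6},{q3,q4,q5},{q3,q4,q6}} W134={{q4,q5},{q3,q4,q5}} W135={{q4,q5},{q3,q4,q5}} W145={{q4},{q3,q4},{q4,q5},{q4,q6},{q3,q4,q5},{q3,q4,q6}} W234={{q3,q5},{q5,q6},{q1,q5,q6},{q3,q4,q5}} W235={{q3,q5},{q5,q6},{q1,q5,q6},{q3,q4,q5}} W245={{q3,q4},{q3,q5},{q4,q6},{q5,q6},{q1,q5,q6},{q3,q4,q5},{q3,q4,q6}} W345={{q5},{q1,q5},{q3,q5},{q4,q5},{q5,q6},{q1,q5,q6},{q3,q4,q5}}
  W1234={{q3,q4,q5}} W1235={{q3,q4,q5}} W1245={{q3,q4},{q4,q6},{q3,q4,q5},{q3,q4,q6}} W1345={{q4,q5},{q3,q4,q5}} W2345={{q3,q5},{q5,q6},{q1,q5,q6},{q3,q4,q5}}
  W12345={{q3,q4,q5}}
components per intersection:
  W1: {{q2},{q1,q2},{q2,q3},{q1,q2,q3}} {{q4},{q3,q4},{q4,q5},{q4,q6},{q3,q4,q5},{q3,q4,q6}}
  W2: {{q3},{q6},{q1,q3},{q1,q6},{q2,q3},{q3,q4},{q3,q5},{q3,q6},{q4,q6},{q5,q6},{q1,q2,q3},{q1,q5,q6},{q3,q4,q5},{q3,q4,q6}}
  W3: {{q5},{q1,q5},{q3,q5},{q4,q5},{q5,q6},{q1,q5,q6},{q3,q4,q5}}
  W4: {{q1},{q4},{q5},{q6},{q1,q2},{q1,q3},{q1,q5},{q1,q6},{q3,q4},{q3,q5},{q3,q6},{q4,q5},{q4,q6},{q5,q6},{q1,q2,q3},{q1,q5,q6},{q3,q4,q5},{q3,q4,q6}}
  W5: {{q4},{q5},{q1,q5},{q3,q4},{q3,q5},{q4,q5},{q4,q6},{q5,q6},{q1,q5,q6},{q3,q4,q5},{q3,q4,q6}}
  W12: {{q2,q3},{q1,q2,q3}} {{q3,q4},{q4,q6},{q3,q4,q5},{q3,q4,q6}}
  W13: {{q4,q5},{q3,q4,q5}}
  W14: {{q4},{q3,q4},{q4,q5},{q4,q6},{q3,q4,q5},{q3,q4,q6}} {{q1,q2},{q1,q2,q3}}
  W15: {{q4},{q3,q4},{q4,q5},{q4,q6},{q3,q4,q5},{q3,q4,q6}}
  W23: {{q3,q5},{q3,q4,q5}} {{q5,q6},{q1,q5,q6}}
  W24: {{q6},{q1,q6},{q3,q4},{q3,q5},{q3,q6},{q4,q6},{q5,q6},{q1,q5,q6},{q3,q4,q5},{q3,q4,q6}} {{q1,q3},{q1,q2,q3}}
  W25: {{q3,q4},{q3,q5},{q4,q6},{q3,q4,q5},{q3,q4,q6}} {{q5,q6},{q1,q5,q6}}
  W34: {{q5},{q1,q5},{q3,q5},{q4,q5},{q5,q6},{q1,q5,q6},{q3,q4,q5}}
  W35: {{q5},{q1,q5},{q3,q5},{q4,q5},{q5,q6},{q1,q5,q6},{q3,q4,q5}}
  W45: {{q4},{q5},{q1,q5},{q3,q4},{q3,q5},{q4,q5},{q4,q6},{q5,q6},{q1,q5,q6},{q3,q4,q5},{q3,q4,q6}}
  W123: {{q3,q4,q5}}
  W124: {{q3,q4},{q4,q6},{q3,q4,q5},{q3,q4,q6}} {{q1,q2,q3}}
  W125: {{q3,q4},{q4,q6},{q3,q4,q5},{q3,q4,q6}}
  W134: {{q4,q5},{q3,q4,q5}}
  W135: {{q4,q5},{q3,q4,q5}}
  W145: {{q4},{q3,q4},{q4,q5},{q4,q6},{q3,q4,q5},{q3,q4,q6}}
  W234: {{q3,q5},{q3,q4,q5}} {{q5,q6},{q1,q5,q6}}
  W235: {{q3,q5},{q3,q4,q5}} {{q5,q6},{q1,q5,q6}}
  W245: {{q3,q4},{q3,q5},{q4,q6},{q3,q4,q5},{q3,q4,q6}} {{q5,q6},{q1,q5,q6}}
  W345: {{q5},{q1,q5},{q3,q5},{q4,q5},{q5,q6},{q1,q5,q6},{q3,q4,q5}}
  W1234: {{q3,q4,q5}}
  W1235: {{q3,q4,q5}}
  W1245: {{q3,q4},{q4,q6},{q3,q4,q5},{q3,q4,q6}}
  W1345: {{q4,q5},{q3,q4,q5}}
  W2345: {{q3,q5},{q3,q4,q5}} {{q5,q6},{q1,q5,q6}}
  W12345: {{q3,q4,q5}}
C dims 6,15,14,6; δ0: rk 5, SNF 1^5; δ1: rk 9, SNF 1^9; δ2: rk 5, SNF 1^5
Ȟ^0: (6−5)−0=1 ⇒ Z
Ȟ^1: (15−9)−5=1 ⇒ Z
Ȟ^2: (14−5)−9=0 ⇒ 0

Ȟ^0 = Z, Ȟ^1 = Z, Ȟ^2 = 0


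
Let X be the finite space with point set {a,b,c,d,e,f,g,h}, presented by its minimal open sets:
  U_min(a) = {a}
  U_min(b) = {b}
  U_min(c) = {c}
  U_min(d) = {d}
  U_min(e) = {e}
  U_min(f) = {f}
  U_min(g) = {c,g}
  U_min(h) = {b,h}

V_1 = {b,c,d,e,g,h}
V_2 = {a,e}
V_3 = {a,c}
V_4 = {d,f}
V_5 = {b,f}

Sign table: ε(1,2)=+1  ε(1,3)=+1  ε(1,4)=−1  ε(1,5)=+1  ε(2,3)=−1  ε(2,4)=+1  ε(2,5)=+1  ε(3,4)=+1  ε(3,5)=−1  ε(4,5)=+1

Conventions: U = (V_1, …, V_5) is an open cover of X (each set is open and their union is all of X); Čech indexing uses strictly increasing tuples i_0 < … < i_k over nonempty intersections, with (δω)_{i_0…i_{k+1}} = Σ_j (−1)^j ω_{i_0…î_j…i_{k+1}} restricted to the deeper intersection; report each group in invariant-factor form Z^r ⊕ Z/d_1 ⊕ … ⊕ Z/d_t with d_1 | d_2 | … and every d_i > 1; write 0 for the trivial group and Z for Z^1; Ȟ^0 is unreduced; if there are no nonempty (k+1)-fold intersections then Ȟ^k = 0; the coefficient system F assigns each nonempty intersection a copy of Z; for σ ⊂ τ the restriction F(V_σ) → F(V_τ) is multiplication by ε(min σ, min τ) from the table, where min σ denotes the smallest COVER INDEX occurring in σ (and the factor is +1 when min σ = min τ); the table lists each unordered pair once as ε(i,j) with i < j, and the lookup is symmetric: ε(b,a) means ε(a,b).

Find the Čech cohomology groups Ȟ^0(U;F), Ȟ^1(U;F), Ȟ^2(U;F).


Ȟ^0(U;F) ≅ 0; Ȟ^1(U;F) ≅ Z ⊕ Z/2; Ȟ^2(U;F) ≅ 0

nerve of the cover:
  V12={e} V13={c} V14={d} V15={b} V23={a} V45={f}
C dims 5,6; δ0: rk 5, SNF 1^4·2
Ȟ^0 = (5 − 5) − 0 = 0, so Ȟ^0 ≅ 0
Ȟ^1 = (6 − 0) − 5 = 1 plus torsion [2], so Ȟ^1 ≅ Z ⊕ Z/2
Ȟ^2 = (0 − 0) − 0 = 0, so Ȟ^2 ≅ 0


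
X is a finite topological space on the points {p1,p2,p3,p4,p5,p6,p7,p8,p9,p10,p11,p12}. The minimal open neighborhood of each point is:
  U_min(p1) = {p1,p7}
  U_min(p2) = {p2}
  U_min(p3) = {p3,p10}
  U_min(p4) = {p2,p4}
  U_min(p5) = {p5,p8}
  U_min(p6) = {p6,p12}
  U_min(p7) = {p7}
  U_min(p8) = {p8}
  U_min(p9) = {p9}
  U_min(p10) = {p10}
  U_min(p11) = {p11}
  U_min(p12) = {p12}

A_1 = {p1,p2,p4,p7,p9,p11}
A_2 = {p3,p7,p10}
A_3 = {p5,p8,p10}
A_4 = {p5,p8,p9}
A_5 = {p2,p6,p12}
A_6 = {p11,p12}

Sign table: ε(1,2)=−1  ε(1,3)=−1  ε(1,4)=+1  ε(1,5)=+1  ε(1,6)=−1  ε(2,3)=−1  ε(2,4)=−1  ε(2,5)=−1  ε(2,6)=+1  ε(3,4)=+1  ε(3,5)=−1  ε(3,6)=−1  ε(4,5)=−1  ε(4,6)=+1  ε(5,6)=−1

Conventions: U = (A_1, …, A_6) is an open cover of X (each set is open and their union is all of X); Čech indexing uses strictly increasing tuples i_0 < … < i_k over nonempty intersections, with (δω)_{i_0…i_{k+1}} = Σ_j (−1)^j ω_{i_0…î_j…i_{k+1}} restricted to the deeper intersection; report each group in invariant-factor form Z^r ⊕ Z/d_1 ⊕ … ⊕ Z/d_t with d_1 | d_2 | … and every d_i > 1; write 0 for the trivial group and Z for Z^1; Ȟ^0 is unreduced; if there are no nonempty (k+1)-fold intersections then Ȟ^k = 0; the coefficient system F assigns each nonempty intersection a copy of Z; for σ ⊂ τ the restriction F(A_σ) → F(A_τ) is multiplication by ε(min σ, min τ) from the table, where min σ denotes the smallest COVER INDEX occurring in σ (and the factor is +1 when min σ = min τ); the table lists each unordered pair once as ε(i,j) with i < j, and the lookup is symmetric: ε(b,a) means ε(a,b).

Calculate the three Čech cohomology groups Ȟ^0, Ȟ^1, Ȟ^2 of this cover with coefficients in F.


Ȟ^0(U;F) ≅ Z, Ȟ^1(U;F) ≅ Z^2 and Ȟ^2(U;F) ≅ 0

intersection data:
  A12={p7} A14={p9} A15={p2} A16={p11} A23={p10} A34={p5,p8} A56={p12}
C dims 6,7; δ0: rk 5, SNF 1^5
Ȟ^0 = (6 − 5) − 0 = 1, so Ȟ^0 ≅ Z
Ȟ^1 = (7 − 0) − 5 = 2, so Ȟ^1 ≅ Z^2
Ȟ^2 = (0 − 0) − 0 = 0, so Ȟ^2 ≅ 0


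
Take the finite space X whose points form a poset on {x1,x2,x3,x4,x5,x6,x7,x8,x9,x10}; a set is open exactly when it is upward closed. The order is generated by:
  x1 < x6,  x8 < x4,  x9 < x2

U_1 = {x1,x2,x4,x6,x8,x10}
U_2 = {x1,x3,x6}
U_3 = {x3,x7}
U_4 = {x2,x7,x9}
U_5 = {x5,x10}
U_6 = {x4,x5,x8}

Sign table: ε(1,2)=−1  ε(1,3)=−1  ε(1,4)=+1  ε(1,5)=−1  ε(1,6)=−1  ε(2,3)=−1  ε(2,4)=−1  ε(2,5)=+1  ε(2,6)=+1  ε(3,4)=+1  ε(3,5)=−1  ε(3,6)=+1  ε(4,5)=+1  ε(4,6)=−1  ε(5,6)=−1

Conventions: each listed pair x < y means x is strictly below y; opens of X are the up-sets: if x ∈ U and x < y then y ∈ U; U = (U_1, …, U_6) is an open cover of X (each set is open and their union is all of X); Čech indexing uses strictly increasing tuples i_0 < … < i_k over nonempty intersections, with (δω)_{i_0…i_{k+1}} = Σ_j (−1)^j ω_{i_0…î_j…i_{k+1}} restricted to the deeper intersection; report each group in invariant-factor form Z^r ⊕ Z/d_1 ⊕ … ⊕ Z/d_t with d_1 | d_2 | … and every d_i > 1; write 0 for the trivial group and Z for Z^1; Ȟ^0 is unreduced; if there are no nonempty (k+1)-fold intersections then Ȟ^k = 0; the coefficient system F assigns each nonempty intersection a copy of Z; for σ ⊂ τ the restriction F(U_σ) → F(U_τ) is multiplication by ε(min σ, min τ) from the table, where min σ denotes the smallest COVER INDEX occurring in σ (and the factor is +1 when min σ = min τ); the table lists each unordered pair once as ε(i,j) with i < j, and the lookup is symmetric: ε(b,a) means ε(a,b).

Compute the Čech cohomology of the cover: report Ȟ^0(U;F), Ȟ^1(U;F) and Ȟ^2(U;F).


Ȟ^0 ≅ 0, Ȟ^1 ≅ Z ⊕ Z/2 and Ȟ^2 ≅ 0

intersection data:
  U12={x1,x6} U14={x2} U15={x10} U16={x4,x8} U23={x3} U34={x7} U56={x5}
C dims 6,7; δ0: rk 6, SNF 1^5·2
Ȟ^0 = (6 − 6) − 0 = 0, so Ȟ^0 ≅ 0
Ȟ^1 = (7 − 0) − 6 = 1 plus torsion [2], so Ȟ^1 ≅ Z ⊕ Z/2
Ȟ^2 = (0 − 0) − 0 = 0, so Ȟ^2 ≅ 0
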